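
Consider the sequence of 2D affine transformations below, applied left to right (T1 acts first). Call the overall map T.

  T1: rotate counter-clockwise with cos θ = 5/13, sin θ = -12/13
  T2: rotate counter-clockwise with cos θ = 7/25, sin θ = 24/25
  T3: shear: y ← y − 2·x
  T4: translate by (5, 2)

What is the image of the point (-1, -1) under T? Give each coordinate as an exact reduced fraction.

T(p) = (1338/325, 173/65)

T1 rotate counter-clockwise with cos θ = 5/13, sin θ = -12/13: (-1, -1) → (-17/13, 7/13)
T2 rotate counter-clockwise with cos θ = 7/25, sin θ = 24/25: (-17/13, 7/13) → (-287/325, -359/325)
T3 shear: y ← y − 2·x: (-287/325, -359/325) → (-287/325, 43/65)
T4 translate by (5, 2): (-287/325, 43/65) → (1338/325, 173/65)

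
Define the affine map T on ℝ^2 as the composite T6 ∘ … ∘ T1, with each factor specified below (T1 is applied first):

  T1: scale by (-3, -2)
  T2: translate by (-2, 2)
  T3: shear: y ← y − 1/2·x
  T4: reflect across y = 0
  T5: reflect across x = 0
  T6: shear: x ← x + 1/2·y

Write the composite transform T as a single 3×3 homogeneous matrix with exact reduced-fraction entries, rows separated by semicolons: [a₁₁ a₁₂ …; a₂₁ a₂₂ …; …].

T = [9/4 1 1/2; -3/2 2 -3; 0 0 1]

T1 = [-3 0 0; 0 -2 0; 0 0 1]
T2·T1 = [-3 0 -2; 0 -2 2; 0 0 1]
T3·…·T1 = [-3 0 -2; 3/2 -2 3; 0 0 1]
T4·…·T1 = [-3 0 -2; -3/2 2 -3; 0 0 1]
T5·…·T1 = [3 0 2; -3/2 2 -3; 0 0 1]
T6·…·T1 = [9/4 1 1/2; -3/2 2 -3; 0 0 1]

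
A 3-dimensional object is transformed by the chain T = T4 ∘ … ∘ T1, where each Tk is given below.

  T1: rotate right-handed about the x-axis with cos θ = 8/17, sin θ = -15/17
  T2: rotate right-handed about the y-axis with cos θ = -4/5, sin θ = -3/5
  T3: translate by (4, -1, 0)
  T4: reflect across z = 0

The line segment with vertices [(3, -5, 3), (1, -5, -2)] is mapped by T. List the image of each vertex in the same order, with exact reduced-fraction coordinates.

T1 rotate right-handed about the x-axis with cos θ = 8/17, sin θ = -15/17: (3, -5, 3) → (3, 5/17, 99/17); (1, -5, -2) → (1, -70/17, 59/17)
T2 rotate right-handed about the y-axis with cos θ = -4/5, sin θ = -3/5: (3, 5/17, 99/17) → (-501/85, 5/17, -243/85); (1, -70/17, 59/17) → (-49/17, -70/17, -37/17)
T3 translate by (4, -1, 0): (-501/85, 5/17, -243/85) → (-161/85, -12/17, -243/85); (-49/17, -70/17, -37/17) → (19/17, -87/17, -37/17)
T4 reflect across z = 0: (-161/85, -12/17, -243/85) → (-161/85, -12/17, 243/85); (19/17, -87/17, -37/17) → (19/17, -87/17, 37/17)

image vertices: (-161/85, -12/17, 243/85), (19/17, -87/17, 37/17)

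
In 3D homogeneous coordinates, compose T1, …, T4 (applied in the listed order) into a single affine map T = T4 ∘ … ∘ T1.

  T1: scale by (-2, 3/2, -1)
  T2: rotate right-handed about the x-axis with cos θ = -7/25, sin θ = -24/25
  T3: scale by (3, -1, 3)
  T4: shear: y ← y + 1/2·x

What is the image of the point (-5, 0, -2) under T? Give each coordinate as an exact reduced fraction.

T(p) = (30, 327/25, -42/25)

T1 scale by (-2, 3/2, -1): (-5, 0, -2) → (10, 0, 2)
T2 rotate right-handed about the x-axis with cos θ = -7/25, sin θ = -24/25: (10, 0, 2) → (10, 48/25, -14/25)
T3 scale by (3, -1, 3): (10, 48/25, -14/25) → (30, -48/25, -42/25)
T4 shear: y ← y + 1/2·x: (30, -48/25, -42/25) → (30, 327/25, -42/25)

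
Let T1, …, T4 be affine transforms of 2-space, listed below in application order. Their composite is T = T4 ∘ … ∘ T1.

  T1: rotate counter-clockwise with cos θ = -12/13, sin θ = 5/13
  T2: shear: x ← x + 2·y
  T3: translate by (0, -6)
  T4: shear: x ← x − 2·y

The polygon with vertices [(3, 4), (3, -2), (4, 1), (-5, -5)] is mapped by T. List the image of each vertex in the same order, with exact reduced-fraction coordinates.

T1 rotate counter-clockwise with cos θ = -12/13, sin θ = 5/13: (3, 4) → (-56/13, -33/13); (3, -2) → (-2, 3); (4, 1) → (-53/13, 8/13); (-5, -5) → (85/13, 35/13)
T2 shear: x ← x + 2·y: (-56/13, -33/13) → (-122/13, -33/13); (-2, 3) → (4, 3); (-53/13, 8/13) → (-37/13, 8/13); (85/13, 35/13) → (155/13, 35/13)
T3 translate by (0, -6): (-122/13, -33/13) → (-122/13, -111/13); (4, 3) → (4, -3); (-37/13, 8/13) → (-37/13, -70/13); (155/13, 35/13) → (155/13, -43/13)
T4 shear: x ← x − 2·y: (-122/13, -111/13) → (100/13, -111/13); (4, -3) → (10, -3); (-37/13, -70/13) → (103/13, -70/13); (155/13, -43/13) → (241/13, -43/13)

image vertices: (100/13, -111/13), (10, -3), (103/13, -70/13), (241/13, -43/13)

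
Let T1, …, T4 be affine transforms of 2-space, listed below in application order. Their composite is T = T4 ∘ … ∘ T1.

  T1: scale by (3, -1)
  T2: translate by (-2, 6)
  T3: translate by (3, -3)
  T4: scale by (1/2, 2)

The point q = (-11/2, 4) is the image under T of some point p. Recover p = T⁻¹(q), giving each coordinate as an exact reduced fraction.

T1 = [3 0 0; 0 -1 0; 0 0 1]
T2·T1 = [3 0 -2; 0 -1 6; 0 0 1]
T3·…·T1 = [3 0 1; 0 -1 3; 0 0 1]
T4·…·T1 = [3/2 0 1/2; 0 -2 6; 0 0 1]
det M = -3; M⁻¹ = [2/3 0 -1/3; 0 -1/2 3; 0 0 1]
M⁻¹ · (-11/2, 4)ᵀ = (-4, 1)ᵀ

p = (-4, 1)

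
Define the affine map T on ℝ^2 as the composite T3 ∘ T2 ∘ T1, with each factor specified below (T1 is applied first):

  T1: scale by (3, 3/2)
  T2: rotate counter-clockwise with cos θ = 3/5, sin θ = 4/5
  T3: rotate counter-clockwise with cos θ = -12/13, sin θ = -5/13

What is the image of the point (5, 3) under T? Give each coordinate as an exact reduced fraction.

T1 scale by (3, 3/2): (5, 3) → (15, 9/2)
T2 rotate counter-clockwise with cos θ = 3/5, sin θ = 4/5: (15, 9/2) → (27/5, 147/10)
T3 rotate counter-clockwise with cos θ = -12/13, sin θ = -5/13: (27/5, 147/10) → (87/130, -1017/65)

T(p) = (87/130, -1017/65)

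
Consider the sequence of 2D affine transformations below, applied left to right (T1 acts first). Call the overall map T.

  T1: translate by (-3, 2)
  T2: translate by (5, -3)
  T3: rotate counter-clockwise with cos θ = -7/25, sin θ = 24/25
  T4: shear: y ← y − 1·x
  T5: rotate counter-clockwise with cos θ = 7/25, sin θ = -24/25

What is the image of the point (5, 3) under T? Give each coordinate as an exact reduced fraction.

T(p) = (1069/125, 817/125)

T1 translate by (-3, 2): (5, 3) → (2, 5)
T2 translate by (5, -3): (2, 5) → (7, 2)
T3 rotate counter-clockwise with cos θ = -7/25, sin θ = 24/25: (7, 2) → (-97/25, 154/25)
T4 shear: y ← y − 1·x: (-97/25, 154/25) → (-97/25, 251/25)
T5 rotate counter-clockwise with cos θ = 7/25, sin θ = -24/25: (-97/25, 251/25) → (1069/125, 817/125)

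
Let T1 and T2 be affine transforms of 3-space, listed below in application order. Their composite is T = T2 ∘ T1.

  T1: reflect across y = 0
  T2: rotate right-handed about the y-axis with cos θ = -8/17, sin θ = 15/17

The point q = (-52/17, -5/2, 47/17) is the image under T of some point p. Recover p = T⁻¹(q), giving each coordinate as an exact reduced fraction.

T1 = [1 0 0 0; 0 -1 0 0; 0 0 1 0; 0 0 0 1]
T2·T1 = [-8/17 0 15/17 0; 0 -1 0 0; -15/17 0 -8/17 0; 0 0 0 1]
det M = -1; M⁻¹ = [-8/17 0 -15/17 0; 0 -1 0 0; 15/17 0 -8/17 0; 0 0 0 1]
M⁻¹ · (-52/17, -5/2, 47/17)ᵀ = (-1, 5/2, -4)ᵀ

p = (-1, 5/2, -4)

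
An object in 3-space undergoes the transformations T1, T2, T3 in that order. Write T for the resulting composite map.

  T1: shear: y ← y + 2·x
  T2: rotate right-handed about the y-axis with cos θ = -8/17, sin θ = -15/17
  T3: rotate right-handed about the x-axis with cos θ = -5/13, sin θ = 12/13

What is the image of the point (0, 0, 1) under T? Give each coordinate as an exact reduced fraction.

T(p) = (-15/17, 96/221, 40/221)

T1 shear: y ← y + 2·x: (0, 0, 1) → (0, 0, 1)
T2 rotate right-handed about the y-axis with cos θ = -8/17, sin θ = -15/17: (0, 0, 1) → (-15/17, 0, -8/17)
T3 rotate right-handed about the x-axis with cos θ = -5/13, sin θ = 12/13: (-15/17, 0, -8/17) → (-15/17, 96/221, 40/221)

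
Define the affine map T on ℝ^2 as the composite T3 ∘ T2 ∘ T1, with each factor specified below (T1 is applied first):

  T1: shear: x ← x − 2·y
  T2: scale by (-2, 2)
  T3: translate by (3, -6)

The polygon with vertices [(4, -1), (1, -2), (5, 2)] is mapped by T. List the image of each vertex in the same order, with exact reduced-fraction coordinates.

image vertices: (-9, -8), (-7, -10), (1, -2)

T1 shear: x ← x − 2·y: (4, -1) → (6, -1); (1, -2) → (5, -2); (5, 2) → (1, 2)
T2 scale by (-2, 2): (6, -1) → (-12, -2); (5, -2) → (-10, -4); (1, 2) → (-2, 4)
T3 translate by (3, -6): (-12, -2) → (-9, -8); (-10, -4) → (-7, -10); (-2, 4) → (1, -2)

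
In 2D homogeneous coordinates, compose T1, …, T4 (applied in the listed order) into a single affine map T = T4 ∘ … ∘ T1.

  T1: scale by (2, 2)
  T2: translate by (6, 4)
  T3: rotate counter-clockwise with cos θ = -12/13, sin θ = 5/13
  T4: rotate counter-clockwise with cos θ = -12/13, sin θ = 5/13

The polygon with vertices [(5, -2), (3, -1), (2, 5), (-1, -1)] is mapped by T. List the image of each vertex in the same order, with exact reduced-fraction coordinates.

T1 scale by (2, 2): (5, -2) → (10, -4); (3, -1) → (6, -2); (2, 5) → (4, 10); (-1, -1) → (-2, -2)
T2 translate by (6, 4): (10, -4) → (16, 0); (6, -2) → (12, 2); (4, 10) → (10, 14); (-2, -2) → (4, 2)
T3 rotate counter-clockwise with cos θ = -12/13, sin θ = 5/13: (16, 0) → (-192/13, 80/13); (12, 2) → (-154/13, 36/13); (10, 14) → (-190/13, -118/13); (4, 2) → (-58/13, -4/13)
T4 rotate counter-clockwise with cos θ = -12/13, sin θ = 5/13: (-192/13, 80/13) → (1904/169, -1920/169); (-154/13, 36/13) → (1668/169, -1202/169); (-190/13, -118/13) → (2870/169, 466/169); (-58/13, -4/13) → (716/169, -242/169)

image vertices: (1904/169, -1920/169), (1668/169, -1202/169), (2870/169, 466/169), (716/169, -242/169)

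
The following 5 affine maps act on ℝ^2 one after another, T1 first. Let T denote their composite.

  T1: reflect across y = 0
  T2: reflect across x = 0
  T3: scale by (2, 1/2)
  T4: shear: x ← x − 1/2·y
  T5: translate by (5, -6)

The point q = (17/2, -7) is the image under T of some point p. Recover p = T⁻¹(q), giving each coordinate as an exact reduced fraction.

T1 = [1 0 0; 0 -1 0; 0 0 1]
T2·T1 = [-1 0 0; 0 -1 0; 0 0 1]
T3·…·T1 = [-2 0 0; 0 -1/2 0; 0 0 1]
T4·…·T1 = [-2 1/4 0; 0 -1/2 0; 0 0 1]
T5·…·T1 = [-2 1/4 5; 0 -1/2 -6; 0 0 1]
det M = 1; M⁻¹ = [-1/2 -1/4 1; 0 -2 -12; 0 0 1]
M⁻¹ · (17/2, -7)ᵀ = (-3/2, 2)ᵀ

p = (-3/2, 2)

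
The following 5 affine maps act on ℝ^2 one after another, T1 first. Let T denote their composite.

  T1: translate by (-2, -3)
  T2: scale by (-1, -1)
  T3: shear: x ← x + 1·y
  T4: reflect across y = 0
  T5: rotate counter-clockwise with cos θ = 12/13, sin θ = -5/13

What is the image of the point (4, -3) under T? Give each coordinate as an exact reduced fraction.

T(p) = (18/13, -92/13)

T1 translate by (-2, -3): (4, -3) → (2, -6)
T2 scale by (-1, -1): (2, -6) → (-2, 6)
T3 shear: x ← x + 1·y: (-2, 6) → (4, 6)
T4 reflect across y = 0: (4, 6) → (4, -6)
T5 rotate counter-clockwise with cos θ = 12/13, sin θ = -5/13: (4, -6) → (18/13, -92/13)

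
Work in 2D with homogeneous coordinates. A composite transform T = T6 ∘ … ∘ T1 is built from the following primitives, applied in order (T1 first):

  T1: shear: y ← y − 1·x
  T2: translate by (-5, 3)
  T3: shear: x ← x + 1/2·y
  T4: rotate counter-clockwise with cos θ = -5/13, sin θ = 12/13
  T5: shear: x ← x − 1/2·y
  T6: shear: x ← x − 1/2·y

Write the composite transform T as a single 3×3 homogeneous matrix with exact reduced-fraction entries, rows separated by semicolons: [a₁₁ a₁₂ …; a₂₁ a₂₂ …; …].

T = [-3/26 -31/26 77/26; 11/13 1/13 -57/13; 0 0 1]

T1 = [1 0 0; -1 1 0; 0 0 1]
T2·T1 = [1 0 -5; -1 1 3; 0 0 1]
T3·…·T1 = [1/2 1/2 -7/2; -1 1 3; 0 0 1]
T4·…·T1 = [19/26 -29/26 -37/26; 11/13 1/13 -57/13; 0 0 1]
T5·…·T1 = [4/13 -15/13 10/13; 11/13 1/13 -57/13; 0 0 1]
T6·…·T1 = [-3/26 -31/26 77/26; 11/13 1/13 -57/13; 0 0 1]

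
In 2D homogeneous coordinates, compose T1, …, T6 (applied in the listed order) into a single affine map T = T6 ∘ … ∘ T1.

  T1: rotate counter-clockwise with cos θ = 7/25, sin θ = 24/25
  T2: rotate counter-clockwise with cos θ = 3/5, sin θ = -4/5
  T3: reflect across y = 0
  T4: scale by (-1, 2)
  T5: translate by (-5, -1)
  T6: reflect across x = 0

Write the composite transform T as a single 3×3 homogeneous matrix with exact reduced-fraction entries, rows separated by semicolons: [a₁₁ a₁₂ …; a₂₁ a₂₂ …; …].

T1 = [7/25 -24/25 0; 24/25 7/25 0; 0 0 1]
T2·T1 = [117/125 -44/125 0; 44/125 117/125 0; 0 0 1]
T3·…·T1 = [117/125 -44/125 0; -44/125 -117/125 0; 0 0 1]
T4·…·T1 = [-117/125 44/125 0; -88/125 -234/125 0; 0 0 1]
T5·…·T1 = [-117/125 44/125 -5; -88/125 -234/125 -1; 0 0 1]
T6·…·T1 = [117/125 -44/125 5; -88/125 -234/125 -1; 0 0 1]

T = [117/125 -44/125 5; -88/125 -234/125 -1; 0 0 1]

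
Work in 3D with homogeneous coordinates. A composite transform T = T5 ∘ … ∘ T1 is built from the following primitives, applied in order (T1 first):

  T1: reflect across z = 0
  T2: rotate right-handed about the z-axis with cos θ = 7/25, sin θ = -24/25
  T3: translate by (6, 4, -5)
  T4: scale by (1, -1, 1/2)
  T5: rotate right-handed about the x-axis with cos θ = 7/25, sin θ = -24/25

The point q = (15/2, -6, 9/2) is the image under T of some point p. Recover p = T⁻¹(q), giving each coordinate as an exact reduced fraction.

T1 = [1 0 0 0; 0 1 0 0; 0 0 -1 0; 0 0 0 1]
T2·T1 = [7/25 24/25 0 0; -24/25 7/25 0 0; 0 0 -1 0; 0 0 0 1]
T3·…·T1 = [7/25 24/25 0 6; -24/25 7/25 0 4; 0 0 -1 -5; 0 0 0 1]
T4·…·T1 = [7/25 24/25 0 6; 24/25 -7/25 0 -4; 0 0 -1/2 -5/2; 0 0 0 1]
T5·…·T1 = [7/25 24/25 0 6; 168/625 -49/625 -12/25 -88/25; -576/625 168/625 -7/50 157/50; 0 0 0 1]
det M = 1/2; M⁻¹ = [7/25 168/625 -576/625 54/25; 24/25 -49/625 168/625 -172/25; 0 -48/25 -14/25 -5; 0 0 0 1]
M⁻¹ · (15/2, -6, 9/2)ᵀ = (-3/2, 2, 4)ᵀ

p = (-3/2, 2, 4)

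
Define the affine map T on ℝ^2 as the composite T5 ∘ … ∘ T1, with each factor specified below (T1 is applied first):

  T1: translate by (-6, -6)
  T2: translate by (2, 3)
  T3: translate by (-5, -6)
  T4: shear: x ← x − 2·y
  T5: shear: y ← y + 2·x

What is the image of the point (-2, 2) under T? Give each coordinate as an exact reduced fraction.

T(p) = (3, -1)

T1 translate by (-6, -6): (-2, 2) → (-8, -4)
T2 translate by (2, 3): (-8, -4) → (-6, -1)
T3 translate by (-5, -6): (-6, -1) → (-11, -7)
T4 shear: x ← x − 2·y: (-11, -7) → (3, -7)
T5 shear: y ← y + 2·x: (3, -7) → (3, -1)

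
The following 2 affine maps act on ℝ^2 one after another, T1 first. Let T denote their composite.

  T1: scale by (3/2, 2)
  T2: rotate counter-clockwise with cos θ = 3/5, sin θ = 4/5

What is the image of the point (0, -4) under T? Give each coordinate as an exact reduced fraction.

T(p) = (32/5, -24/5)

T1 scale by (3/2, 2): (0, -4) → (0, -8)
T2 rotate counter-clockwise with cos θ = 3/5, sin θ = 4/5: (0, -8) → (32/5, -24/5)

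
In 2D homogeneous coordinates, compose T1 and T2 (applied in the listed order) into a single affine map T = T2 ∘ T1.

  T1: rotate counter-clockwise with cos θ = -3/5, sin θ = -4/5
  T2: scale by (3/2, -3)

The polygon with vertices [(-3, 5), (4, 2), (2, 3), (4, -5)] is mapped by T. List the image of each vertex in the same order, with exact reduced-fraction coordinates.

T1 rotate counter-clockwise with cos θ = -3/5, sin θ = -4/5: (-3, 5) → (29/5, -3/5); (4, 2) → (-4/5, -22/5); (2, 3) → (6/5, -17/5); (4, -5) → (-32/5, -1/5)
T2 scale by (3/2, -3): (29/5, -3/5) → (87/10, 9/5); (-4/5, -22/5) → (-6/5, 66/5); (6/5, -17/5) → (9/5, 51/5); (-32/5, -1/5) → (-48/5, 3/5)

image vertices: (87/10, 9/5), (-6/5, 66/5), (9/5, 51/5), (-48/5, 3/5)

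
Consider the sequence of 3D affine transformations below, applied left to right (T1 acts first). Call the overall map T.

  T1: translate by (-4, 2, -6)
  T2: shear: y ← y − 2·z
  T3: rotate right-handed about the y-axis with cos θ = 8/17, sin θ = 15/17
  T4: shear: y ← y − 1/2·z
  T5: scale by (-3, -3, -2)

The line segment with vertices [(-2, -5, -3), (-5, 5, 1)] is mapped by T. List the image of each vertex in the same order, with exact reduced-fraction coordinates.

T1 translate by (-4, 2, -6): (-2, -5, -3) → (-6, -3, -9); (-5, 5, 1) → (-9, 7, -5)
T2 shear: y ← y − 2·z: (-6, -3, -9) → (-6, 15, -9); (-9, 7, -5) → (-9, 17, -5)
T3 rotate right-handed about the y-axis with cos θ = 8/17, sin θ = 15/17: (-6, 15, -9) → (-183/17, 15, 18/17); (-9, 17, -5) → (-147/17, 17, 95/17)
T4 shear: y ← y − 1/2·z: (-183/17, 15, 18/17) → (-183/17, 246/17, 18/17); (-147/17, 17, 95/17) → (-147/17, 483/34, 95/17)
T5 scale by (-3, -3, -2): (-183/17, 246/17, 18/17) → (549/17, -738/17, -36/17); (-147/17, 483/34, 95/17) → (441/17, -1449/34, -190/17)

image vertices: (549/17, -738/17, -36/17), (441/17, -1449/34, -190/17)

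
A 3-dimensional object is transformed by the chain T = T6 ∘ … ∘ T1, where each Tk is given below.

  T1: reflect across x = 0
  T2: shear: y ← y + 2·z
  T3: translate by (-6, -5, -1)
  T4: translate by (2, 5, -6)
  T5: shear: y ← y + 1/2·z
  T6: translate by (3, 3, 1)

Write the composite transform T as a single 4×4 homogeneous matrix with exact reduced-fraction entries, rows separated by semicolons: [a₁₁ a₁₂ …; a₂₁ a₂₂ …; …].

T = [-1 0 0 -1; 0 1 5/2 -1/2; 0 0 1 -6; 0 0 0 1]

T1 = [-1 0 0 0; 0 1 0 0; 0 0 1 0; 0 0 0 1]
T2·T1 = [-1 0 0 0; 0 1 2 0; 0 0 1 0; 0 0 0 1]
T3·…·T1 = [-1 0 0 -6; 0 1 2 -5; 0 0 1 -1; 0 0 0 1]
T4·…·T1 = [-1 0 0 -4; 0 1 2 0; 0 0 1 -7; 0 0 0 1]
T5·…·T1 = [-1 0 0 -4; 0 1 5/2 -7/2; 0 0 1 -7; 0 0 0 1]
T6·…·T1 = [-1 0 0 -1; 0 1 5/2 -1/2; 0 0 1 -6; 0 0 0 1]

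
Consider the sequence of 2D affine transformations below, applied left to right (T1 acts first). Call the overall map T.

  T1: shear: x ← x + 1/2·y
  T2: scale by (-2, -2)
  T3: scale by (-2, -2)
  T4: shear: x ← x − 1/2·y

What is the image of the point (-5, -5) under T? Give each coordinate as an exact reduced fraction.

T1 shear: x ← x + 1/2·y: (-5, -5) → (-15/2, -5)
T2 scale by (-2, -2): (-15/2, -5) → (15, 10)
T3 scale by (-2, -2): (15, 10) → (-30, -20)
T4 shear: x ← x − 1/2·y: (-30, -20) → (-20, -20)

T(p) = (-20, -20)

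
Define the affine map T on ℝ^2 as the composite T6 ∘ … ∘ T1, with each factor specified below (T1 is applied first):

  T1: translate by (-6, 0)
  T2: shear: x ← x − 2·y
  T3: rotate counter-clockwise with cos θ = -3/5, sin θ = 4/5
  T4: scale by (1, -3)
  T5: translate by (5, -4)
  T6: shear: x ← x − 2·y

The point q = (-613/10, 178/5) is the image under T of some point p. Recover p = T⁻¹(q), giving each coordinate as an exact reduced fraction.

p = (1/2, 4)

T1 = [1 0 -6; 0 1 0; 0 0 1]
T2·T1 = [1 -2 -6; 0 1 0; 0 0 1]
T3·…·T1 = [-3/5 2/5 18/5; 4/5 -11/5 -24/5; 0 0 1]
T4·…·T1 = [-3/5 2/5 18/5; -12/5 33/5 72/5; 0 0 1]
T5·…·T1 = [-3/5 2/5 43/5; -12/5 33/5 52/5; 0 0 1]
T6·…·T1 = [21/5 -64/5 -61/5; -12/5 33/5 52/5; 0 0 1]
det M = -3; M⁻¹ = [-11/5 -64/15 263/15; -4/5 -7/5 24/5; 0 0 1]
M⁻¹ · (-613/10, 178/5)ᵀ = (1/2, 4)ᵀ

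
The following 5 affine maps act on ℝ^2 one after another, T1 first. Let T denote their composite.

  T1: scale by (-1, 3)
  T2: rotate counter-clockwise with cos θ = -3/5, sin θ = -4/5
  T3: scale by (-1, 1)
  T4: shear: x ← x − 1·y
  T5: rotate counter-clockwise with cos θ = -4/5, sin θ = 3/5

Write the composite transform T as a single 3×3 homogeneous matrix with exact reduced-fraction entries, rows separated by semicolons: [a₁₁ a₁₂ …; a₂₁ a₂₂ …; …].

T = [16/25 39/25 0; -37/25 27/25 0; 0 0 1]

T1 = [-1 0 0; 0 3 0; 0 0 1]
T2·T1 = [3/5 12/5 0; 4/5 -9/5 0; 0 0 1]
T3·…·T1 = [-3/5 -12/5 0; 4/5 -9/5 0; 0 0 1]
T4·…·T1 = [-7/5 -3/5 0; 4/5 -9/5 0; 0 0 1]
T5·…·T1 = [16/25 39/25 0; -37/25 27/25 0; 0 0 1]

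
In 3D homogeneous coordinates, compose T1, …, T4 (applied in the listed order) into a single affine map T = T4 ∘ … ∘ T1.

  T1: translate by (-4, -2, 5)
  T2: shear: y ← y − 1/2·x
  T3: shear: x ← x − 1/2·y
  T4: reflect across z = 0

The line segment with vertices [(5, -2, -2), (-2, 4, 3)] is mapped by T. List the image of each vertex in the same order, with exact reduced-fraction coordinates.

T1 translate by (-4, -2, 5): (5, -2, -2) → (1, -4, 3); (-2, 4, 3) → (-6, 2, 8)
T2 shear: y ← y − 1/2·x: (1, -4, 3) → (1, -9/2, 3); (-6, 2, 8) → (-6, 5, 8)
T3 shear: x ← x − 1/2·y: (1, -9/2, 3) → (13/4, -9/2, 3); (-6, 5, 8) → (-17/2, 5, 8)
T4 reflect across z = 0: (13/4, -9/2, 3) → (13/4, -9/2, -3); (-17/2, 5, 8) → (-17/2, 5, -8)

image vertices: (13/4, -9/2, -3), (-17/2, 5, -8)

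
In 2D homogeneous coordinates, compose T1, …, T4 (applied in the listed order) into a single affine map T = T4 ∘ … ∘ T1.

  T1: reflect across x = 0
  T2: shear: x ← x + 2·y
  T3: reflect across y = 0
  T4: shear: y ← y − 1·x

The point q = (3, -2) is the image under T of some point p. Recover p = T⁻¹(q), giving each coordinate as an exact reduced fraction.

p = (-5, -1)

T1 = [-1 0 0; 0 1 0; 0 0 1]
T2·T1 = [-1 2 0; 0 1 0; 0 0 1]
T3·…·T1 = [-1 2 0; 0 -1 0; 0 0 1]
T4·…·T1 = [-1 2 0; 1 -3 0; 0 0 1]
det M = 1; M⁻¹ = [-3 -2 0; -1 -1 0; 0 0 1]
M⁻¹ · (3, -2)ᵀ = (-5, -1)ᵀ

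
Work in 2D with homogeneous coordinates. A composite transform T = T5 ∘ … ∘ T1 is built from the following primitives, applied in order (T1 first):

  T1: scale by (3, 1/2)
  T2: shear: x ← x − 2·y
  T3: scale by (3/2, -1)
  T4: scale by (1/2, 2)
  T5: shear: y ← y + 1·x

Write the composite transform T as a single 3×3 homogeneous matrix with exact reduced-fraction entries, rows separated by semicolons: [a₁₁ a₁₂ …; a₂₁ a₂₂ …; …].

T1 = [3 0 0; 0 1/2 0; 0 0 1]
T2·T1 = [3 -1 0; 0 1/2 0; 0 0 1]
T3·…·T1 = [9/2 -3/2 0; 0 -1/2 0; 0 0 1]
T4·…·T1 = [9/4 -3/4 0; 0 -1 0; 0 0 1]
T5·…·T1 = [9/4 -3/4 0; 9/4 -7/4 0; 0 0 1]

T = [9/4 -3/4 0; 9/4 -7/4 0; 0 0 1]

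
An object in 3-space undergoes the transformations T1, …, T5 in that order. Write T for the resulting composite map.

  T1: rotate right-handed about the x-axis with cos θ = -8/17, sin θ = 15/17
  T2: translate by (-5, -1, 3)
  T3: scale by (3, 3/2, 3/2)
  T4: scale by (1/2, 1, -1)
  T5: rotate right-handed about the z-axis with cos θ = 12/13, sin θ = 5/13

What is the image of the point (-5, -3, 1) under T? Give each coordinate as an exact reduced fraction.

T(p) = (-3000/221, -1419/221, 3/17)

T1 rotate right-handed about the x-axis with cos θ = -8/17, sin θ = 15/17: (-5, -3, 1) → (-5, 9/17, -53/17)
T2 translate by (-5, -1, 3): (-5, 9/17, -53/17) → (-10, -8/17, -2/17)
T3 scale by (3, 3/2, 3/2): (-10, -8/17, -2/17) → (-30, -12/17, -3/17)
T4 scale by (1/2, 1, -1): (-30, -12/17, -3/17) → (-15, -12/17, 3/17)
T5 rotate right-handed about the z-axis with cos θ = 12/13, sin θ = 5/13: (-15, -12/17, 3/17) → (-3000/221, -1419/221, 3/17)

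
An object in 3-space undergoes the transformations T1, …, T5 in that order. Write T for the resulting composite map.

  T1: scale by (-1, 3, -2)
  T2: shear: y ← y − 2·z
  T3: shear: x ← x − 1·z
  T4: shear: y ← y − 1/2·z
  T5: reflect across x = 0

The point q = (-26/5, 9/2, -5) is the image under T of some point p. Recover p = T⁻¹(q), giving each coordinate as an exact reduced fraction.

p = (-1/5, -8/3, 5/2)

T1 = [-1 0 0 0; 0 3 0 0; 0 0 -2 0; 0 0 0 1]
T2·T1 = [-1 0 0 0; 0 3 4 0; 0 0 -2 0; 0 0 0 1]
T3·…·T1 = [-1 0 2 0; 0 3 4 0; 0 0 -2 0; 0 0 0 1]
T4·…·T1 = [-1 0 2 0; 0 3 5 0; 0 0 -2 0; 0 0 0 1]
T5·…·T1 = [1 0 -2 0; 0 3 5 0; 0 0 -2 0; 0 0 0 1]
det M = -6; M⁻¹ = [1 0 -1 0; 0 1/3 5/6 0; 0 0 -1/2 0; 0 0 0 1]
M⁻¹ · (-26/5, 9/2, -5)ᵀ = (-1/5, -8/3, 5/2)ᵀ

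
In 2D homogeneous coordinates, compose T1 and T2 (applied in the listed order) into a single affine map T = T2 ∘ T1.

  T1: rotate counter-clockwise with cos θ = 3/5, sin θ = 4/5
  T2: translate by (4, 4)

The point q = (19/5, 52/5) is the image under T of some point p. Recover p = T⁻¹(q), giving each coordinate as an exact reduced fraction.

T1 = [3/5 -4/5 0; 4/5 3/5 0; 0 0 1]
T2·T1 = [3/5 -4/5 4; 4/5 3/5 4; 0 0 1]
det M = 1; M⁻¹ = [3/5 4/5 -28/5; -4/5 3/5 4/5; 0 0 1]
M⁻¹ · (19/5, 52/5)ᵀ = (5, 4)ᵀ

p = (5, 4)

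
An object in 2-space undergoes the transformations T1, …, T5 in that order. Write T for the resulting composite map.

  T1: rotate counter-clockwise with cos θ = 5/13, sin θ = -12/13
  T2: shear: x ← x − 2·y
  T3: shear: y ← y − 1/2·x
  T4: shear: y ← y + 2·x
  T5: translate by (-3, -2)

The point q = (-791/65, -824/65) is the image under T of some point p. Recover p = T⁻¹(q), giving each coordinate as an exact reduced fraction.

T1 = [5/13 12/13 0; -12/13 5/13 0; 0 0 1]
T2·T1 = [29/13 2/13 0; -12/13 5/13 0; 0 0 1]
T3·…·T1 = [29/13 2/13 0; -53/26 4/13 0; 0 0 1]
T4·…·T1 = [29/13 2/13 0; 63/26 8/13 0; 0 0 1]
T5·…·T1 = [29/13 2/13 -3; 63/26 8/13 -2; 0 0 1]
det M = 1; M⁻¹ = [8/13 -2/13 20/13; -63/26 29/13 -73/26; 0 0 1]
M⁻¹ · (-791/65, -824/65)ᵀ = (-4, -8/5)ᵀ

p = (-4, -8/5)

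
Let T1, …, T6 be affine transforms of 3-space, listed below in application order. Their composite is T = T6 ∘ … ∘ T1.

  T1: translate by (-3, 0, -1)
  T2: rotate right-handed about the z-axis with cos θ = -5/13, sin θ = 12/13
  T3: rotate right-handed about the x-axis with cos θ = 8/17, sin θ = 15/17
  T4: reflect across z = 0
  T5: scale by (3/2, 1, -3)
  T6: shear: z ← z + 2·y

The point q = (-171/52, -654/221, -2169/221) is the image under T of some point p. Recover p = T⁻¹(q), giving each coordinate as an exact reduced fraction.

p = (3/2, 3, 3)

T1 = [1 0 0 -3; 0 1 0 0; 0 0 1 -1; 0 0 0 1]
T2·T1 = [-5/13 -12/13 0 15/13; 12/13 -5/13 0 -36/13; 0 0 1 -1; 0 0 0 1]
T3·…·T1 = [-5/13 -12/13 0 15/13; 96/221 -40/221 -15/17 -93/221; 180/221 -75/221 8/17 -644/221; 0 0 0 1]
T4·…·T1 = [-5/13 -12/13 0 15/13; 96/221 -40/221 -15/17 -93/221; -180/221 75/221 -8/17 644/221; 0 0 0 1]
T5·…·T1 = [-15/26 -18/13 0 45/26; 96/221 -40/221 -15/17 -93/221; 540/221 -225/221 24/17 -1932/221; 0 0 0 1]
T6·…·T1 = [-15/26 -18/13 0 45/26; 96/221 -40/221 -15/17 -93/221; 732/221 -305/221 -6/17 -2118/221; 0 0 0 1]
det M = 9/2; M⁻¹ = [-10/39 -24/221 60/221 3; -8/13 10/221 -25/221 0; 0 -61/51 8/51 1; 0 0 0 1]
M⁻¹ · (-171/52, -654/221, -2169/221)ᵀ = (3/2, 3, 3)ᵀ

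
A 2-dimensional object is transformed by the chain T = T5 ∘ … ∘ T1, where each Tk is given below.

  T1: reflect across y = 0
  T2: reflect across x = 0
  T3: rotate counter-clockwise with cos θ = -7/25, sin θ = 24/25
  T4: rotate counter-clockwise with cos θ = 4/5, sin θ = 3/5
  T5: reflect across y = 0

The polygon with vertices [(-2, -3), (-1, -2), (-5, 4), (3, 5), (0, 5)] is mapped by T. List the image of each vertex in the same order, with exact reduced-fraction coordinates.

T1 reflect across y = 0: (-2, -3) → (-2, 3); (-1, -2) → (-1, 2); (-5, 4) → (-5, -4); (3, 5) → (3, -5); (0, 5) → (0, -5)
T2 reflect across x = 0: (-2, 3) → (2, 3); (-1, 2) → (1, 2); (-5, -4) → (5, -4); (3, -5) → (-3, -5); (0, -5) → (0, -5)
T3 rotate counter-clockwise with cos θ = -7/25, sin θ = 24/25: (2, 3) → (-86/25, 27/25); (1, 2) → (-11/5, 2/5); (5, -4) → (61/25, 148/25); (-3, -5) → (141/25, -37/25); (0, -5) → (24/5, 7/5)
T4 rotate counter-clockwise with cos θ = 4/5, sin θ = 3/5: (-86/25, 27/25) → (-17/5, -6/5); (-11/5, 2/5) → (-2, -1); (61/25, 148/25) → (-8/5, 31/5); (141/25, -37/25) → (27/5, 11/5); (24/5, 7/5) → (3, 4)
T5 reflect across y = 0: (-17/5, -6/5) → (-17/5, 6/5); (-2, -1) → (-2, 1); (-8/5, 31/5) → (-8/5, -31/5); (27/5, 11/5) → (27/5, -11/5); (3, 4) → (3, -4)

image vertices: (-17/5, 6/5), (-2, 1), (-8/5, -31/5), (27/5, -11/5), (3, -4)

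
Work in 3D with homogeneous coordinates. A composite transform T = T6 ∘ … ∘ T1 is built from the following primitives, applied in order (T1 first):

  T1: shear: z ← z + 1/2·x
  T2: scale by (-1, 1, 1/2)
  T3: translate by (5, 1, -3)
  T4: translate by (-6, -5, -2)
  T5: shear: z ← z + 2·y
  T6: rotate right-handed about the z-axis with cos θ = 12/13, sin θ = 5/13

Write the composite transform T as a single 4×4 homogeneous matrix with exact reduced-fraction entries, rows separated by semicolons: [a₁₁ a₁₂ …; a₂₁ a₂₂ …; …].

T1 = [1 0 0 0; 0 1 0 0; 1/2 0 1 0; 0 0 0 1]
T2·T1 = [-1 0 0 0; 0 1 0 0; 1/4 0 1/2 0; 0 0 0 1]
T3·…·T1 = [-1 0 0 5; 0 1 0 1; 1/4 0 1/2 -3; 0 0 0 1]
T4·…·T1 = [-1 0 0 -1; 0 1 0 -4; 1/4 0 1/2 -5; 0 0 0 1]
T5·…·T1 = [-1 0 0 -1; 0 1 0 -4; 1/4 2 1/2 -13; 0 0 0 1]
T6·…·T1 = [-12/13 -5/13 0 8/13; -5/13 12/13 0 -53/13; 1/4 2 1/2 -13; 0 0 0 1]

T = [-12/13 -5/13 0 8/13; -5/13 12/13 0 -53/13; 1/4 2 1/2 -13; 0 0 0 1]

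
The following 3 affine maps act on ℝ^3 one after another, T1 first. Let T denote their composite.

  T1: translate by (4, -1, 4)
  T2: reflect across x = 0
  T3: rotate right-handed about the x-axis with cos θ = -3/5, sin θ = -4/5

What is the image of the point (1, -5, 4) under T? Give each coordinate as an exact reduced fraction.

T1 translate by (4, -1, 4): (1, -5, 4) → (5, -6, 8)
T2 reflect across x = 0: (5, -6, 8) → (-5, -6, 8)
T3 rotate right-handed about the x-axis with cos θ = -3/5, sin θ = -4/5: (-5, -6, 8) → (-5, 10, 0)

T(p) = (-5, 10, 0)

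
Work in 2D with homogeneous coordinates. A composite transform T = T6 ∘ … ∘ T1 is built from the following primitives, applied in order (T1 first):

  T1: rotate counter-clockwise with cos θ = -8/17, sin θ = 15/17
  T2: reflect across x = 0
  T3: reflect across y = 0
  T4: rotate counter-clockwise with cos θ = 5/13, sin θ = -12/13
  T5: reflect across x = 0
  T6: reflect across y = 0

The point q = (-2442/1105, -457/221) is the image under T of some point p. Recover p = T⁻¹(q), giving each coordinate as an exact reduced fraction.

p = (-3, 2/5)

T1 = [-8/17 -15/17 0; 15/17 -8/17 0; 0 0 1]
T2·T1 = [8/17 15/17 0; 15/17 -8/17 0; 0 0 1]
T3·…·T1 = [8/17 15/17 0; -15/17 8/17 0; 0 0 1]
T4·…·T1 = [-140/221 171/221 0; -171/221 -140/221 0; 0 0 1]
T5·…·T1 = [140/221 -171/221 0; -171/221 -140/221 0; 0 0 1]
T6·…·T1 = [140/221 -171/221 0; 171/221 140/221 0; 0 0 1]
det M = 1; M⁻¹ = [140/221 171/221 0; -171/221 140/221 0; 0 0 1]
M⁻¹ · (-2442/1105, -457/221)ᵀ = (-3, 2/5)ᵀ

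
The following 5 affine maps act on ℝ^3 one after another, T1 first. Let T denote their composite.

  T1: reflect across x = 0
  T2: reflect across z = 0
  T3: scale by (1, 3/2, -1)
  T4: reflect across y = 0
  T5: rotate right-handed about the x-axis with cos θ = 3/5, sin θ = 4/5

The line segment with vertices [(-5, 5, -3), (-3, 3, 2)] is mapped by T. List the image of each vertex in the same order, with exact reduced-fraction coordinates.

T1 reflect across x = 0: (-5, 5, -3) → (5, 5, -3); (-3, 3, 2) → (3, 3, 2)
T2 reflect across z = 0: (5, 5, -3) → (5, 5, 3); (3, 3, 2) → (3, 3, -2)
T3 scale by (1, 3/2, -1): (5, 5, 3) → (5, 15/2, -3); (3, 3, -2) → (3, 9/2, 2)
T4 reflect across y = 0: (5, 15/2, -3) → (5, -15/2, -3); (3, 9/2, 2) → (3, -9/2, 2)
T5 rotate right-handed about the x-axis with cos θ = 3/5, sin θ = 4/5: (5, -15/2, -3) → (5, -21/10, -39/5); (3, -9/2, 2) → (3, -43/10, -12/5)

image vertices: (5, -21/10, -39/5), (3, -43/10, -12/5)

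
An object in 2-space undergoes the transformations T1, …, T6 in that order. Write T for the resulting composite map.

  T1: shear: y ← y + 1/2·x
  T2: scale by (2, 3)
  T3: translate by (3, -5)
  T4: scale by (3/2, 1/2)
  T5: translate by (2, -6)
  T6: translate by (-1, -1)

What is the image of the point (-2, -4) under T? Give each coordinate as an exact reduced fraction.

T1 shear: y ← y + 1/2·x: (-2, -4) → (-2, -5)
T2 scale by (2, 3): (-2, -5) → (-4, -15)
T3 translate by (3, -5): (-4, -15) → (-1, -20)
T4 scale by (3/2, 1/2): (-1, -20) → (-3/2, -10)
T5 translate by (2, -6): (-3/2, -10) → (1/2, -16)
T6 translate by (-1, -1): (1/2, -16) → (-1/2, -17)

T(p) = (-1/2, -17)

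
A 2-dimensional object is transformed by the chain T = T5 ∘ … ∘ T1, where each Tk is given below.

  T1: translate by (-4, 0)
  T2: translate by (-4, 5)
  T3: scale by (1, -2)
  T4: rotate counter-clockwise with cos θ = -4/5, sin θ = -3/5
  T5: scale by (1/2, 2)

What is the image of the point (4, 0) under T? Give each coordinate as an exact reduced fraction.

T(p) = (-7/5, 104/5)

T1 translate by (-4, 0): (4, 0) → (0, 0)
T2 translate by (-4, 5): (0, 0) → (-4, 5)
T3 scale by (1, -2): (-4, 5) → (-4, -10)
T4 rotate counter-clockwise with cos θ = -4/5, sin θ = -3/5: (-4, -10) → (-14/5, 52/5)
T5 scale by (1/2, 2): (-14/5, 52/5) → (-7/5, 104/5)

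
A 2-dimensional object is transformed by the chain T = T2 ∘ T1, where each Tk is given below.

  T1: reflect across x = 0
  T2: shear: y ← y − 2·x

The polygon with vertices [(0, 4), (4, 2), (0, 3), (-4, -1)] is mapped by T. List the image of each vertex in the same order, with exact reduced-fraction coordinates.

T1 reflect across x = 0: (0, 4) → (0, 4); (4, 2) → (-4, 2); (0, 3) → (0, 3); (-4, -1) → (4, -1)
T2 shear: y ← y − 2·x: (0, 4) → (0, 4); (-4, 2) → (-4, 10); (0, 3) → (0, 3); (4, -1) → (4, -9)

image vertices: (0, 4), (-4, 10), (0, 3), (4, -9)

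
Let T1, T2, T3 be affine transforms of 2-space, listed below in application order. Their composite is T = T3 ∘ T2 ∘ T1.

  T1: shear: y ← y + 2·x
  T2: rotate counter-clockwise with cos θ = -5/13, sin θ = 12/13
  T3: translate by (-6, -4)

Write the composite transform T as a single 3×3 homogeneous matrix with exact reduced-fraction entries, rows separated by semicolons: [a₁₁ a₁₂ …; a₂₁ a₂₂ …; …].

T = [-29/13 -12/13 -6; 2/13 -5/13 -4; 0 0 1]

T1 = [1 0 0; 2 1 0; 0 0 1]
T2·T1 = [-29/13 -12/13 0; 2/13 -5/13 0; 0 0 1]
T3·…·T1 = [-29/13 -12/13 -6; 2/13 -5/13 -4; 0 0 1]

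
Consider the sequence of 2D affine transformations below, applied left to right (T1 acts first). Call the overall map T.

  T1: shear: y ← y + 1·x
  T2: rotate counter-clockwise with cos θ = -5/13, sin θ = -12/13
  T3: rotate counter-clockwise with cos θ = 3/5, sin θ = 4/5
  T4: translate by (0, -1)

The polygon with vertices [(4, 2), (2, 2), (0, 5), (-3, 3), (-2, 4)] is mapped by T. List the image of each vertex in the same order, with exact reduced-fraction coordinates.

T1 shear: y ← y + 1·x: (4, 2) → (4, 6); (2, 2) → (2, 4); (0, 5) → (0, 5); (-3, 3) → (-3, 0); (-2, 4) → (-2, 2)
T2 rotate counter-clockwise with cos θ = -5/13, sin θ = -12/13: (4, 6) → (4, -6); (2, 4) → (38/13, -44/13); (0, 5) → (60/13, -25/13); (-3, 0) → (15/13, 36/13); (-2, 2) → (34/13, 14/13)
T3 rotate counter-clockwise with cos θ = 3/5, sin θ = 4/5: (4, -6) → (36/5, -2/5); (38/13, -44/13) → (58/13, 4/13); (60/13, -25/13) → (56/13, 33/13); (15/13, 36/13) → (-99/65, 168/65); (34/13, 14/13) → (46/65, 178/65)
T4 translate by (0, -1): (36/5, -2/5) → (36/5, -7/5); (58/13, 4/13) → (58/13, -9/13); (56/13, 33/13) → (56/13, 20/13); (-99/65, 168/65) → (-99/65, 103/65); (46/65, 178/65) → (46/65, 113/65)

image vertices: (36/5, -7/5), (58/13, -9/13), (56/13, 20/13), (-99/65, 103/65), (46/65, 113/65)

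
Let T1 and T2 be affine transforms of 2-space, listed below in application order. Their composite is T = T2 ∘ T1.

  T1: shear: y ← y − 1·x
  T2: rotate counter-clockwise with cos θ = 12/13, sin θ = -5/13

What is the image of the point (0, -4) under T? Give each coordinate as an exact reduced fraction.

T1 shear: y ← y − 1·x: (0, -4) → (0, -4)
T2 rotate counter-clockwise with cos θ = 12/13, sin θ = -5/13: (0, -4) → (-20/13, -48/13)

T(p) = (-20/13, -48/13)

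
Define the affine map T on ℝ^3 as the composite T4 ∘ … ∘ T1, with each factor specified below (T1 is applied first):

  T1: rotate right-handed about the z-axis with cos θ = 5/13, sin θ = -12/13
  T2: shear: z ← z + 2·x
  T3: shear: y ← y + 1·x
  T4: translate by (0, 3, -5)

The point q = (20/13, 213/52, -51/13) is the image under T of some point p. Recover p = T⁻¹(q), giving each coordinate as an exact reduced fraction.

T1 = [5/13 12/13 0 0; -12/13 5/13 0 0; 0 0 1 0; 0 0 0 1]
T2·T1 = [5/13 12/13 0 0; -12/13 5/13 0 0; 10/13 24/13 1 0; 0 0 0 1]
T3·…·T1 = [5/13 12/13 0 0; -7/13 17/13 0 0; 10/13 24/13 1 0; 0 0 0 1]
T4·…·T1 = [5/13 12/13 0 0; -7/13 17/13 0 3; 10/13 24/13 1 -5; 0 0 0 1]
det M = 1; M⁻¹ = [17/13 -12/13 0 36/13; 7/13 5/13 0 -15/13; -2 0 1 5; 0 0 0 1]
M⁻¹ · (20/13, 213/52, -51/13)ᵀ = (1, 5/4, -2)ᵀ

p = (1, 5/4, -2)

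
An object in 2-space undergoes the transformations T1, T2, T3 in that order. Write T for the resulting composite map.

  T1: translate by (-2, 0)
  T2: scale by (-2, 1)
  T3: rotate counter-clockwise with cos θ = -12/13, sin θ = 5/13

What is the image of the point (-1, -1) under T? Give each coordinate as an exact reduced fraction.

T(p) = (-67/13, 42/13)

T1 translate by (-2, 0): (-1, -1) → (-3, -1)
T2 scale by (-2, 1): (-3, -1) → (6, -1)
T3 rotate counter-clockwise with cos θ = -12/13, sin θ = 5/13: (6, -1) → (-67/13, 42/13)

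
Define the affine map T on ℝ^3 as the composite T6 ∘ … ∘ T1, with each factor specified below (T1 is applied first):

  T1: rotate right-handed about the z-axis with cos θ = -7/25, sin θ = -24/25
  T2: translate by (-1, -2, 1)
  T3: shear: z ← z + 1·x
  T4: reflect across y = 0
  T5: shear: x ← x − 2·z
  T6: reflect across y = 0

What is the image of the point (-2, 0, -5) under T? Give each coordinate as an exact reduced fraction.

T(p) = (211/25, -2/25, -111/25)

T1 rotate right-handed about the z-axis with cos θ = -7/25, sin θ = -24/25: (-2, 0, -5) → (14/25, 48/25, -5)
T2 translate by (-1, -2, 1): (14/25, 48/25, -5) → (-11/25, -2/25, -4)
T3 shear: z ← z + 1·x: (-11/25, -2/25, -4) → (-11/25, -2/25, -111/25)
T4 reflect across y = 0: (-11/25, -2/25, -111/25) → (-11/25, 2/25, -111/25)
T5 shear: x ← x − 2·z: (-11/25, 2/25, -111/25) → (211/25, 2/25, -111/25)
T6 reflect across y = 0: (211/25, 2/25, -111/25) → (211/25, -2/25, -111/25)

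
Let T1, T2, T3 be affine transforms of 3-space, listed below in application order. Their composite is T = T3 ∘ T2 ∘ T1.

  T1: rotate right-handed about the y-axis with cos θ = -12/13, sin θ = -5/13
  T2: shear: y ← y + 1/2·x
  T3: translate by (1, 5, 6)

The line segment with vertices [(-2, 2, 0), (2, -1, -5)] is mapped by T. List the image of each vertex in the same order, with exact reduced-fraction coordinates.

T1 rotate right-handed about the y-axis with cos θ = -12/13, sin θ = -5/13: (-2, 2, 0) → (24/13, 2, -10/13); (2, -1, -5) → (1/13, -1, 70/13)
T2 shear: y ← y + 1/2·x: (24/13, 2, -10/13) → (24/13, 38/13, -10/13); (1/13, -1, 70/13) → (1/13, -25/26, 70/13)
T3 translate by (1, 5, 6): (24/13, 38/13, -10/13) → (37/13, 103/13, 68/13); (1/13, -25/26, 70/13) → (14/13, 105/26, 148/13)

image vertices: (37/13, 103/13, 68/13), (14/13, 105/26, 148/13)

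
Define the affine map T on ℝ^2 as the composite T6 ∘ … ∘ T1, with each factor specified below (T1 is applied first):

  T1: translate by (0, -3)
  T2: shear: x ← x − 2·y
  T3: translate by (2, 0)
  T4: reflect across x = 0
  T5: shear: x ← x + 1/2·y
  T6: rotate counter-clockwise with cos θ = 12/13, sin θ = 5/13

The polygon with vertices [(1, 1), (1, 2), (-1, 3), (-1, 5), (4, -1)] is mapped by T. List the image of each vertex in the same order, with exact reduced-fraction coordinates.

T1 translate by (0, -3): (1, 1) → (1, -2); (1, 2) → (1, -1); (-1, 3) → (-1, 0); (-1, 5) → (-1, 2); (4, -1) → (4, -4)
T2 shear: x ← x − 2·y: (1, -2) → (5, -2); (1, -1) → (3, -1); (-1, 0) → (-1, 0); (-1, 2) → (-5, 2); (4, -4) → (12, -4)
T3 translate by (2, 0): (5, -2) → (7, -2); (3, -1) → (5, -1); (-1, 0) → (1, 0); (-5, 2) → (-3, 2); (12, -4) → (14, -4)
T4 reflect across x = 0: (7, -2) → (-7, -2); (5, -1) → (-5, -1); (1, 0) → (-1, 0); (-3, 2) → (3, 2); (14, -4) → (-14, -4)
T5 shear: x ← x + 1/2·y: (-7, -2) → (-8, -2); (-5, -1) → (-11/2, -1); (-1, 0) → (-1, 0); (3, 2) → (4, 2); (-14, -4) → (-16, -4)
T6 rotate counter-clockwise with cos θ = 12/13, sin θ = 5/13: (-8, -2) → (-86/13, -64/13); (-11/2, -1) → (-61/13, -79/26); (-1, 0) → (-12/13, -5/13); (4, 2) → (38/13, 44/13); (-16, -4) → (-172/13, -128/13)

image vertices: (-86/13, -64/13), (-61/13, -79/26), (-12/13, -5/13), (38/13, 44/13), (-172/13, -128/13)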